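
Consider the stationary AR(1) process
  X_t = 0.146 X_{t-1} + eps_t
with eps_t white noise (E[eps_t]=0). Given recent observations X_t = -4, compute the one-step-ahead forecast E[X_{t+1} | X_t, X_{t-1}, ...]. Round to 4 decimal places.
E[X_{t+1} \mid \mathcal F_t] = -0.5840

For an AR(p) model X_t = c + sum_i phi_i X_{t-i} + eps_t, the
one-step-ahead conditional mean is
  E[X_{t+1} | X_t, ...] = c + sum_i phi_i X_{t+1-i}.
Substitute known values:
  E[X_{t+1} | ...] = (0.146) * (-4)
                   = -0.5840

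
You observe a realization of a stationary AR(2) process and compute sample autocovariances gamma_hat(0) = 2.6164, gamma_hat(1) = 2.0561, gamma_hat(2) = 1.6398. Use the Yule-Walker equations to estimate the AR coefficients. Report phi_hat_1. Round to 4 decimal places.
\hat\phi_{1} = 0.7670

The Yule-Walker equations for an AR(p) process read, in matrix form,
  Gamma_p phi = r_p,   with   (Gamma_p)_{ij} = gamma(|i - j|),
                       (r_p)_i = gamma(i),   i,j = 1..p.
Substitute the sample gammas (Toeplitz matrix and right-hand side of size 2):
  Gamma_p = [[2.6164, 2.0561], [2.0561, 2.6164]]
  r_p     = [2.0561, 1.6398]
Written out:
  2.6164 phi_1 + 2.0561 phi_2 = 2.0561
  2.0561 phi_1 + 2.6164 phi_2 = 1.6398
Solve by Cramer's rule:
  det = gamma(0)^2 - gamma(1)^2 = (2.6164)^2 - (2.0561)^2 = 6.84554896 - 4.22754721 = 2.61800175
  phi_hat_1 = [gamma(1) gamma(0) - gamma(1) gamma(2)] / det = [(2.0561)(2.6164) - (2.0561)(1.6398)] / 2.61800175 = 2.00798726 / 2.61800175 = 0.767
  phi_hat_2 = [gamma(0) gamma(2) - gamma(1)^2] / det = [(2.6164)(1.6398) - (2.0561)^2] / 2.61800175 = 0.06282551 / 2.61800175 = 0.024
So phi_hat = [0.7670, 0.0240].
Therefore phi_hat_1 = 0.7670.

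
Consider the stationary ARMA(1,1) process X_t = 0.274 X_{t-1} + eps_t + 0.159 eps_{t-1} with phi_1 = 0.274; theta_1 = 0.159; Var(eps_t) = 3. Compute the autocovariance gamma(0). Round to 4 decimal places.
\gamma(0) = 3.6081

Multiply the model equation by X_{t-k} and take expectations. With theta_0 = psi_0 = 1 and psi_j the MA(infinity) weights, this gives
  gamma(k) - sum_i phi_i gamma(k-i) = c_k,
  c_k = sigma^2 * sum_{j=k..q} theta_j psi_{j-k}   (c_k = 0 for k > q),
using gamma(-m) = gamma(m).
psi-weights needed (psi_j = theta_j + sum_i phi_i psi_{j-i}):
  psi_1 = theta_1 + phi_1 = 0.159 + (0.274) = 0.433
Right-hand sides:
  c_0 = sigma^2 (1 + theta_1 psi_1) = 3 * (1 + (0.159)(0.433)) = 3 * 1.068847 = 3.206541
  c_1 = sigma^2 theta_1 = 3 * (0.159) = 0.477
  c_2 = 0
Equations for k = 0 and k = 1 (AR order 1):
  gamma(0) = phi_1 gamma(1) + c_0
  gamma(1) = phi_1 gamma(0) + c_1
Substituting the second into the first: gamma(0) (1 - phi_1^2) = c_0 + phi_1 c_1, so
  gamma(0) = (c_0 + phi_1 c_1) / (1 - phi_1^2) = (3.206541 + (0.274)(0.477)) / (1 - (0.274)^2) = 3.337239 / 0.924924 = 3.608122.
Therefore gamma(0) = 3.6081 (to 4 decimal places).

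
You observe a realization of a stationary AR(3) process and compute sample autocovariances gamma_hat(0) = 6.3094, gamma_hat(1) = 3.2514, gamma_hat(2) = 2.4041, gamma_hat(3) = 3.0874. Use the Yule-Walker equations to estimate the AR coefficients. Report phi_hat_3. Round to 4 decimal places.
\hat\phi_{3} = 0.3390

The Yule-Walker equations for an AR(p) process read, in matrix form,
  Gamma_p phi = r_p,   with   (Gamma_p)_{ij} = gamma(|i - j|),
                       (r_p)_i = gamma(i),   i,j = 1..p.
Substitute the sample gammas (Toeplitz matrix and right-hand side of size 3):
  Gamma_p = [[6.3094, 3.2514, 2.4041], [3.2514, 6.3094, 3.2514], [2.4041, 3.2514, 6.3094]]
  r_p     = [3.2514, 2.4041, 3.0874]
Written out (R1..R3):
  (R1) 6.3094 phi_1 + 3.2514 phi_2 + 2.4041 phi_3 = 3.2514
  (R2) 3.2514 phi_1 + 6.3094 phi_2 + 3.2514 phi_3 = 2.4041
  (R3) 2.4041 phi_1 + 3.2514 phi_2 + 6.3094 phi_3 = 3.0874
Gaussian elimination:
  R2 <- R2 - (3.2514/6.3094) R1 = R2 - (0.515326) R1:  4.633868 phi_2 + 2.012504 phi_3 = 0.728568
  R3 <- R3 - (2.4041/6.3094) R1 = R3 - (0.381035) R1:  2.012504 phi_2 + 5.393355 phi_3 = 1.848504
  R3 <- R3 - (2.012504/4.633868) R2 = R3 - (0.434303) R2:  4.519318 phi_3 = 1.532085
Back-substitution:
  phi_hat_3 = 1.532085 / 4.519318 = 0.339008
  phi_hat_2 = (0.728568 - (2.012504)(0.339008)) / 4.633868 = 0.009994
  phi_hat_1 = (3.2514 - (3.2514)(0.009994) - (2.4041)(0.339008)) / 6.3094 = 0.381002
So phi_hat = [0.3810, 0.0100, 0.3390].
Therefore phi_hat_3 = 0.3390.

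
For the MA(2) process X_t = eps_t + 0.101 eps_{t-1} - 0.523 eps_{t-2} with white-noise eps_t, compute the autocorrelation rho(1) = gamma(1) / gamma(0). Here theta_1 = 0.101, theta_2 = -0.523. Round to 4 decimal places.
\rho(1) = 0.0375

For an MA(q) process with theta_0 = 1, the autocovariance is
  gamma(k) = sigma^2 * sum_{i=0..q-k} theta_i * theta_{i+k},
and rho(k) = gamma(k) / gamma(0). Sigma^2 cancels.
  numerator   = (1)*(0.101) + (0.101)*(-0.523) = 0.048177.
  denominator = (1)^2 + (0.101)^2 + (-0.523)^2 = 1.28373.
  rho(1) = 0.048177 / 1.28373 = 0.0375.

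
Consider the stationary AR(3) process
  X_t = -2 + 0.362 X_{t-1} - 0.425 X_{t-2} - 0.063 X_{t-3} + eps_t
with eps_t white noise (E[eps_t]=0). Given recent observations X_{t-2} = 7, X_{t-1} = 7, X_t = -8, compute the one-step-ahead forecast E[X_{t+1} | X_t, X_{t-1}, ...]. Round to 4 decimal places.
E[X_{t+1} \mid \mathcal F_t] = -8.3120

For an AR(p) model X_t = c + sum_i phi_i X_{t-i} + eps_t, the
one-step-ahead conditional mean is
  E[X_{t+1} | X_t, ...] = c + sum_i phi_i X_{t+1-i}.
Substitute known values:
  E[X_{t+1} | ...] = -2 + (0.362) * (-8) + (-0.425) * (7) + (-0.063) * (7)
                   = -8.3120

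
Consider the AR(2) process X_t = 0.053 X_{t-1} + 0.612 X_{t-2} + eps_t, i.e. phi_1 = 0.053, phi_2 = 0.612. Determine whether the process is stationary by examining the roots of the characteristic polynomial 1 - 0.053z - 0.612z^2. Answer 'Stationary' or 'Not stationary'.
\text{Stationary}

The AR(p) characteristic polynomial is P(z) = 1 - 0.053z - 0.612z^2.
Stationarity requires all roots to lie outside the unit circle, i.e. |z| > 1 for every root.
Set 1 + (-0.053) z + (-0.612) z^2 = 0, i.e. a z^2 + b z + c = 0 with a = -0.612, b = -0.053, c = 1.
Discriminant D = b^2 - 4ac = (-0.053)^2 - 4*(-0.612)*1 = 0.002809 - (-2.448) = 2.450809.
D >= 0, so the roots are real: z = (-b +/- sqrt(D)) / (2a) = (0.053 +/- 1.565506) / (-1.224).
  z_1 = (0.053 + 1.565506) / (-1.224) = -1.3223,   |z_1| = 1.3223.
  z_2 = (0.053 - 1.565506) / (-1.224) = 1.2357,   |z_2| = 1.2357.
Moduli of all roots: 1.3223, 1.2357.
All moduli strictly greater than 1? Yes.
Verdict: Stationary.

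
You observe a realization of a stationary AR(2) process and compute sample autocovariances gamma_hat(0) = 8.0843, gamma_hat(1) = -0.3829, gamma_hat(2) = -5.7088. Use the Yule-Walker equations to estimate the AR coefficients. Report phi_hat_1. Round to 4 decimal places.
\hat\phi_{1} = -0.0810

The Yule-Walker equations for an AR(p) process read, in matrix form,
  Gamma_p phi = r_p,   with   (Gamma_p)_{ij} = gamma(|i - j|),
                       (r_p)_i = gamma(i),   i,j = 1..p.
Substitute the sample gammas (Toeplitz matrix and right-hand side of size 2):
  Gamma_p = [[8.0843, -0.3829], [-0.3829, 8.0843]]
  r_p     = [-0.3829, -5.7088]
Written out:
  8.0843 phi_1 - 0.3829 phi_2 = -0.3829
  -0.3829 phi_1 + 8.0843 phi_2 = -5.7088
Solve by Cramer's rule:
  det = gamma(0)^2 - gamma(1)^2 = (8.0843)^2 - (-0.3829)^2 = 65.35590649 - 0.14661241 = 65.20929408
  phi_hat_1 = [gamma(1) gamma(0) - gamma(1) gamma(2)] / det = [(-0.3829)(8.0843) - (-0.3829)(-5.7088)] / 65.20929408 = -5.28137799 / 65.20929408 = -0.081
  phi_hat_2 = [gamma(0) gamma(2) - gamma(1)^2] / det = [(8.0843)(-5.7088) - (-0.3829)^2] / 65.20929408 = -46.29826425 / 65.20929408 = -0.71
So phi_hat = [-0.0810, -0.7100].
Therefore phi_hat_1 = -0.0810.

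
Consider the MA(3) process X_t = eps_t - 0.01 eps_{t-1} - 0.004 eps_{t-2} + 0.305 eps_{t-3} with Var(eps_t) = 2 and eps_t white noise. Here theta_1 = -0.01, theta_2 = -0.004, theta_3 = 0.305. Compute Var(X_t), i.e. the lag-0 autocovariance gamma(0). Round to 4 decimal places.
\gamma(0) = 2.1863

For an MA(q) process X_t = eps_t + sum_i theta_i eps_{t-i} with
Var(eps_t) = sigma^2, the variance is
  gamma(0) = sigma^2 * (1 + sum_i theta_i^2).
  sum_i theta_i^2 = (-0.01)^2 + (-0.004)^2 + (0.305)^2 = 0.0001 + 0.000016 + 0.093025 = 0.093141.
  gamma(0) = 2 * (1 + 0.093141) = 2 * 1.093141 = 2.186282, which rounds to 2.1863.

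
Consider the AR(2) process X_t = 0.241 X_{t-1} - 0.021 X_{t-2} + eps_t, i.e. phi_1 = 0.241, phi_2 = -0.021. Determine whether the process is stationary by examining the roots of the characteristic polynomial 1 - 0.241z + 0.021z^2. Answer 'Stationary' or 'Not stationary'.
\text{Stationary}

The AR(p) characteristic polynomial is P(z) = 1 - 0.241z + 0.021z^2.
Stationarity requires all roots to lie outside the unit circle, i.e. |z| > 1 for every root.
Set 1 + (-0.241) z + (0.021) z^2 = 0, i.e. a z^2 + b z + c = 0 with a = 0.021, b = -0.241, c = 1.
Discriminant D = b^2 - 4ac = (-0.241)^2 - 4*(0.021)*1 = 0.058081 - (0.084) = -0.025919.
D < 0, so the roots are the complex-conjugate pair z = (-b +/- i sqrt(-D)) / (2a) = 5.7381 +/- 3.8332i.
For a conjugate pair |z|^2 = z * conj(z) = (product of roots) = c/a = 1/(0.021) = 47.619048, so |z| = sqrt(47.619048) = 6.9007 for both roots.
Moduli of all roots: 6.9007, 6.9007.
All moduli strictly greater than 1? Yes.
Verdict: Stationary.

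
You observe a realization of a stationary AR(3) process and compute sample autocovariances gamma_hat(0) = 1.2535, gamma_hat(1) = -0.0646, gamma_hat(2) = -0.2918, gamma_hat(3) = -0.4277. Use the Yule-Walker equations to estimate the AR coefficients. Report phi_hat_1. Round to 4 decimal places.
\hat\phi_{1} = -0.1560

The Yule-Walker equations for an AR(p) process read, in matrix form,
  Gamma_p phi = r_p,   with   (Gamma_p)_{ij} = gamma(|i - j|),
                       (r_p)_i = gamma(i),   i,j = 1..p.
Substitute the sample gammas (Toeplitz matrix and right-hand side of size 3):
  Gamma_p = [[1.2535, -0.0646, -0.2918], [-0.0646, 1.2535, -0.0646], [-0.2918, -0.0646, 1.2535]]
  r_p     = [-0.0646, -0.2918, -0.4277]
Written out (R1..R3):
  (R1) 1.2535 phi_1 - 0.0646 phi_2 - 0.2918 phi_3 = -0.0646
  (R2) -0.0646 phi_1 + 1.2535 phi_2 - 0.0646 phi_3 = -0.2918
  (R3) -0.2918 phi_1 - 0.0646 phi_2 + 1.2535 phi_3 = -0.4277
Gaussian elimination:
  R2 <- R2 - (-0.0646/1.2535) R1 = R2 - (-0.051536) R1:  1.250171 phi_2 - 0.079638 phi_3 = -0.295129
  R3 <- R3 - (-0.2918/1.2535) R1 = R3 - (-0.232788) R1:  -0.079638 phi_2 + 1.185572 phi_3 = -0.442738
  R3 <- R3 - (-0.079638/1.250171) R2 = R3 - (-0.063702) R2:  1.180499 phi_3 = -0.461538
Back-substitution:
  phi_hat_3 = -0.461538 / 1.180499 = -0.390969
  phi_hat_2 = (-0.295129 - (-0.079638)(-0.390969)) / 1.250171 = -0.260977
  phi_hat_1 = (-0.0646 - (-0.0646)(-0.260977) - (-0.2918)(-0.390969)) / 1.2535 = -0.155998
So phi_hat = [-0.1560, -0.2610, -0.3910].
Therefore phi_hat_1 = -0.1560.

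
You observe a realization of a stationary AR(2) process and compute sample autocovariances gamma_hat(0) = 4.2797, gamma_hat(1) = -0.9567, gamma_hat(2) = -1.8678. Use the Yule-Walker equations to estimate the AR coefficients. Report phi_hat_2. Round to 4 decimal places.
\hat\phi_{2} = -0.5120

The Yule-Walker equations for an AR(p) process read, in matrix form,
  Gamma_p phi = r_p,   with   (Gamma_p)_{ij} = gamma(|i - j|),
                       (r_p)_i = gamma(i),   i,j = 1..p.
Substitute the sample gammas (Toeplitz matrix and right-hand side of size 2):
  Gamma_p = [[4.2797, -0.9567], [-0.9567, 4.2797]]
  r_p     = [-0.9567, -1.8678]
Written out:
  4.2797 phi_1 - 0.9567 phi_2 = -0.9567
  -0.9567 phi_1 + 4.2797 phi_2 = -1.8678
Solve by Cramer's rule:
  det = gamma(0)^2 - gamma(1)^2 = (4.2797)^2 - (-0.9567)^2 = 18.31583209 - 0.91527489 = 17.4005572
  phi_hat_1 = [gamma(1) gamma(0) - gamma(1) gamma(2)] / det = [(-0.9567)(4.2797) - (-0.9567)(-1.8678)] / 17.4005572 = -5.88131325 / 17.4005572 = -0.338
  phi_hat_2 = [gamma(0) gamma(2) - gamma(1)^2] / det = [(4.2797)(-1.8678) - (-0.9567)^2] / 17.4005572 = -8.90889855 / 17.4005572 = -0.512
So phi_hat = [-0.3380, -0.5120].
Therefore phi_hat_2 = -0.5120.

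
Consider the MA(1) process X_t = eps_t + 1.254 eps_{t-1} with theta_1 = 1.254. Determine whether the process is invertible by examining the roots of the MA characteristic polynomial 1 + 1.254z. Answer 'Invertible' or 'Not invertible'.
\text{Not invertible}

The MA(q) characteristic polynomial is P(z) = 1 + 1.254z.
Invertibility requires all roots to lie outside the unit circle, i.e. |z| > 1 for every root.
This is linear in z: 1 + (1.254) z = 0  =>  z = -1/(1.254) = -0.797448,  |z| = 0.797448.
Moduli of all roots: 0.7974.
All moduli strictly greater than 1? No.
Verdict: Not invertible.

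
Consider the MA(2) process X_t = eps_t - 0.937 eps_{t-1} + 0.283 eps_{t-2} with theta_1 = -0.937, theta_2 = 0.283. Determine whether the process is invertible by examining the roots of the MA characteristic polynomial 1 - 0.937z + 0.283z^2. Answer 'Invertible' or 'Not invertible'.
\text{Invertible}

The MA(q) characteristic polynomial is P(z) = 1 - 0.937z + 0.283z^2.
Invertibility requires all roots to lie outside the unit circle, i.e. |z| > 1 for every root.
Set 1 + (-0.937) z + (0.283) z^2 = 0, i.e. a z^2 + b z + c = 0 with a = 0.283, b = -0.937, c = 1.
Discriminant D = b^2 - 4ac = (-0.937)^2 - 4*(0.283)*1 = 0.877969 - (1.132) = -0.254031.
D < 0, so the roots are the complex-conjugate pair z = (-b +/- i sqrt(-D)) / (2a) = 1.6555 +/- 0.8905i.
For a conjugate pair |z|^2 = z * conj(z) = (product of roots) = c/a = 1/(0.283) = 3.533569, so |z| = sqrt(3.533569) = 1.8798 for both roots.
Moduli of all roots: 1.8798, 1.8798.
All moduli strictly greater than 1? Yes.
Verdict: Invertible.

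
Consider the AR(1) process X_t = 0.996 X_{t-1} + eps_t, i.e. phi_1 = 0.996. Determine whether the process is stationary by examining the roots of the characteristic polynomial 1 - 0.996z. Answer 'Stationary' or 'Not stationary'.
\text{Stationary}

The AR(p) characteristic polynomial is P(z) = 1 - 0.996z.
Stationarity requires all roots to lie outside the unit circle, i.e. |z| > 1 for every root.
This is linear in z: 1 + (-0.996) z = 0  =>  z = -1/(-0.996) = 1.004016,  |z| = 1.004016.
Moduli of all roots: 1.0040.
All moduli strictly greater than 1? Yes.
Verdict: Stationary.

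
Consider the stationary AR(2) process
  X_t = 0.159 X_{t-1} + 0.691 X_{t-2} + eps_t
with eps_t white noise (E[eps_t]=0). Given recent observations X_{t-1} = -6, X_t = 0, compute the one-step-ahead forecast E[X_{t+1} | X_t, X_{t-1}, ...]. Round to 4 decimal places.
E[X_{t+1} \mid \mathcal F_t] = -4.1460

For an AR(p) model X_t = c + sum_i phi_i X_{t-i} + eps_t, the
one-step-ahead conditional mean is
  E[X_{t+1} | X_t, ...] = c + sum_i phi_i X_{t+1-i}.
Substitute known values:
  E[X_{t+1} | ...] = (0.159) * (0) + (0.691) * (-6)
                   = -4.1460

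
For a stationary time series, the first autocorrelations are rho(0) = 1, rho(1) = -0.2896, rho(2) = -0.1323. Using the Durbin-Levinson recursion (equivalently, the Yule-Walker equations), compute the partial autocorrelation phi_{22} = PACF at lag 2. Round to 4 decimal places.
\phi_{22} = -0.2360

The PACF at lag k is phi_{kk}, the last component of the solution
to the Yule-Walker system G_k phi = r_k where
  (G_k)_{ij} = rho(|i - j|), (r_k)_i = rho(i), i,j = 1..k.
Equivalently, Durbin-Levinson gives phi_{kk} iteratively:
  phi_{11} = rho(1)
  phi_{kk} = [rho(k) - sum_{j=1..k-1} phi_{k-1,j} rho(k-j)]
            / [1 - sum_{j=1..k-1} phi_{k-1,j} rho(j)],
  phi_{k,j} = phi_{k-1,j} - phi_{kk} phi_{k-1,k-j},  j = 1..k-1.
Step k = 1:
  phi_11 = rho(1) = -0.2896.
Step k = 2:
  phi_22 = [rho(2) - phi_11 rho(1)] / [1 - phi_11 rho(1)] = [-0.1323 - (-0.2896)(-0.2896)] / [1 - (-0.2896)(-0.2896)]
         = -0.21616816 / 0.91613184 = -0.236.
Therefore phi_{22} = -0.2360.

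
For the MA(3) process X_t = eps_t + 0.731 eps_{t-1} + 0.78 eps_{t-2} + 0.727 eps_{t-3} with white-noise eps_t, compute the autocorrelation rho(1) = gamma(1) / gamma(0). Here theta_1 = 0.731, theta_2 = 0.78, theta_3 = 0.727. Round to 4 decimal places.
\rho(1) = 0.6994

For an MA(q) process with theta_0 = 1, the autocovariance is
  gamma(k) = sigma^2 * sum_{i=0..q-k} theta_i * theta_{i+k},
and rho(k) = gamma(k) / gamma(0). Sigma^2 cancels.
  numerator   = (1)*(0.731) + (0.731)*(0.78) + (0.78)*(0.727) = 1.86824.
  denominator = (1)^2 + (0.731)^2 + (0.78)^2 + (0.727)^2 = 2.67129.
  rho(1) = 1.86824 / 2.67129 = 0.6994.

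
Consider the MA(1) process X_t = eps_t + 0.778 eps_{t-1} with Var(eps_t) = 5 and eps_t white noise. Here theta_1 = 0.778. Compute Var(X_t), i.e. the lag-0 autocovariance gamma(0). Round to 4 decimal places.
\gamma(0) = 8.0264

For an MA(q) process X_t = eps_t + sum_i theta_i eps_{t-i} with
Var(eps_t) = sigma^2, the variance is
  gamma(0) = sigma^2 * (1 + sum_i theta_i^2).
  sum_i theta_i^2 = (0.778)^2 = 0.605284.
  gamma(0) = 5 * (1 + 0.605284) = 5 * 1.605284 = 8.02642, which rounds to 8.0264.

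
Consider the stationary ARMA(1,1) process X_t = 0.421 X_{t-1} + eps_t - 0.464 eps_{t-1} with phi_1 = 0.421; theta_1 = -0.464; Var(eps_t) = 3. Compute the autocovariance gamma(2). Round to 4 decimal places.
\gamma(2) = -0.0531

Multiply the model equation by X_{t-k} and take expectations. With theta_0 = psi_0 = 1 and psi_j the MA(infinity) weights, this gives
  gamma(k) - sum_i phi_i gamma(k-i) = c_k,
  c_k = sigma^2 * sum_{j=k..q} theta_j psi_{j-k}   (c_k = 0 for k > q),
using gamma(-m) = gamma(m).
psi-weights needed (psi_j = theta_j + sum_i phi_i psi_{j-i}):
  psi_1 = theta_1 + phi_1 = -0.464 + (0.421) = -0.043
Right-hand sides:
  c_0 = sigma^2 (1 + theta_1 psi_1) = 3 * (1 + (-0.464)(-0.043)) = 3 * 1.019952 = 3.059856
  c_1 = sigma^2 theta_1 = 3 * (-0.464) = -1.392
  c_2 = 0
Equations for k = 0 and k = 1 (AR order 1):
  gamma(0) = phi_1 gamma(1) + c_0
  gamma(1) = phi_1 gamma(0) + c_1
Substituting the second into the first: gamma(0) (1 - phi_1^2) = c_0 + phi_1 c_1, so
  gamma(0) = (c_0 + phi_1 c_1) / (1 - phi_1^2) = (3.059856 + (0.421)(-1.392)) / (1 - (0.421)^2) = 2.473824 / 0.822759 = 3.006742.
  gamma(1) = phi_1 gamma(0) + c_1 = (0.421)(3.006742) + (-1.392) = -0.126162.
For k = 2 (> q): gamma(2) = phi_1 gamma(1) = (0.421)(-0.126162) = -0.053114.
Therefore gamma(2) = -0.0531 (to 4 decimal places).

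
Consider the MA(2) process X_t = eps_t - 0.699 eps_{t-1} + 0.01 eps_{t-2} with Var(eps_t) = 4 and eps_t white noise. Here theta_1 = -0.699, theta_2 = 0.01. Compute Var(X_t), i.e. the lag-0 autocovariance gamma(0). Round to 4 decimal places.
\gamma(0) = 5.9548

For an MA(q) process X_t = eps_t + sum_i theta_i eps_{t-i} with
Var(eps_t) = sigma^2, the variance is
  gamma(0) = sigma^2 * (1 + sum_i theta_i^2).
  sum_i theta_i^2 = (-0.699)^2 + (0.01)^2 = 0.488601 + 0.0001 = 0.488701.
  gamma(0) = 4 * (1 + 0.488701) = 4 * 1.488701 = 5.954804, which rounds to 5.9548.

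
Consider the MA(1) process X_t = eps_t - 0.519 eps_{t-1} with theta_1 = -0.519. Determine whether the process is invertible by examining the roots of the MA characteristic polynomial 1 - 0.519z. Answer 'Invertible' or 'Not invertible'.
\text{Invertible}

The MA(q) characteristic polynomial is P(z) = 1 - 0.519z.
Invertibility requires all roots to lie outside the unit circle, i.e. |z| > 1 for every root.
This is linear in z: 1 + (-0.519) z = 0  =>  z = -1/(-0.519) = 1.926782,  |z| = 1.926782.
Moduli of all roots: 1.9268.
All moduli strictly greater than 1? Yes.
Verdict: Invertible.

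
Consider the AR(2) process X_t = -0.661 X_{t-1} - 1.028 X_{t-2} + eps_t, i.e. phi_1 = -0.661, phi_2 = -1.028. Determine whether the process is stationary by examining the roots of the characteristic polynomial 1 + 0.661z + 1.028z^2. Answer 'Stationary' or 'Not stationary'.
\text{Not stationary}

The AR(p) characteristic polynomial is P(z) = 1 + 0.661z + 1.028z^2.
Stationarity requires all roots to lie outside the unit circle, i.e. |z| > 1 for every root.
Set 1 + (0.661) z + (1.028) z^2 = 0, i.e. a z^2 + b z + c = 0 with a = 1.028, b = 0.661, c = 1.
Discriminant D = b^2 - 4ac = (0.661)^2 - 4*(1.028)*1 = 0.436921 - (4.112) = -3.675079.
D < 0, so the roots are the complex-conjugate pair z = (-b +/- i sqrt(-D)) / (2a) = -0.3215 +/- 0.9324i.
For a conjugate pair |z|^2 = z * conj(z) = (product of roots) = c/a = 1/(1.028) = 0.972763, so |z| = sqrt(0.972763) = 0.9863 for both roots.
Moduli of all roots: 0.9863, 0.9863.
All moduli strictly greater than 1? No.
Verdict: Not stationary.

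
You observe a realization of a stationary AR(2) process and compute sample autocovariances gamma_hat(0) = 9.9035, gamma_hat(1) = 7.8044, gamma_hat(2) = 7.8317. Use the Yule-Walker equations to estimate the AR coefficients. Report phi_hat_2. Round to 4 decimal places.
\hat\phi_{2} = 0.4480

The Yule-Walker equations for an AR(p) process read, in matrix form,
  Gamma_p phi = r_p,   with   (Gamma_p)_{ij} = gamma(|i - j|),
                       (r_p)_i = gamma(i),   i,j = 1..p.
Substitute the sample gammas (Toeplitz matrix and right-hand side of size 2):
  Gamma_p = [[9.9035, 7.8044], [7.8044, 9.9035]]
  r_p     = [7.8044, 7.8317]
Written out:
  9.9035 phi_1 + 7.8044 phi_2 = 7.8044
  7.8044 phi_1 + 9.9035 phi_2 = 7.8317
Solve by Cramer's rule:
  det = gamma(0)^2 - gamma(1)^2 = (9.9035)^2 - (7.8044)^2 = 98.07931225 - 60.90865936 = 37.17065289
  phi_hat_1 = [gamma(1) gamma(0) - gamma(1) gamma(2)] / det = [(7.8044)(9.9035) - (7.8044)(7.8317)] / 37.17065289 = 16.16915592 / 37.17065289 = 0.435
  phi_hat_2 = [gamma(0) gamma(2) - gamma(1)^2] / det = [(9.9035)(7.8317) - (7.8044)^2] / 37.17065289 = 16.65258159 / 37.17065289 = 0.448
So phi_hat = [0.4350, 0.4480].
Therefore phi_hat_2 = 0.4480.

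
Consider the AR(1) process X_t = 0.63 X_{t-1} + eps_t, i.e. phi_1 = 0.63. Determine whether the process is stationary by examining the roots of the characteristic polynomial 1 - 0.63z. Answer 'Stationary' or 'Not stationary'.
\text{Stationary}

The AR(p) characteristic polynomial is P(z) = 1 - 0.63z.
Stationarity requires all roots to lie outside the unit circle, i.e. |z| > 1 for every root.
This is linear in z: 1 + (-0.63) z = 0  =>  z = -1/(-0.63) = 1.587302,  |z| = 1.587302.
Moduli of all roots: 1.5873.
All moduli strictly greater than 1? Yes.
Verdict: Stationary.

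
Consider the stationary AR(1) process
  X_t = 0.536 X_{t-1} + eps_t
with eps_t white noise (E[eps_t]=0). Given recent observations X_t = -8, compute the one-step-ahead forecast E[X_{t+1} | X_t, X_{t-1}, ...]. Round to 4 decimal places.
E[X_{t+1} \mid \mathcal F_t] = -4.2880

For an AR(p) model X_t = c + sum_i phi_i X_{t-i} + eps_t, the
one-step-ahead conditional mean is
  E[X_{t+1} | X_t, ...] = c + sum_i phi_i X_{t+1-i}.
Substitute known values:
  E[X_{t+1} | ...] = (0.536) * (-8)
                   = -4.2880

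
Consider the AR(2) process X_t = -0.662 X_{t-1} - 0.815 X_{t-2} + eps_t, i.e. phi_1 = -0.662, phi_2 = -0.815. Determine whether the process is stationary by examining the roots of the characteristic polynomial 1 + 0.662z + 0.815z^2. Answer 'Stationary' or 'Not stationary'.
\text{Stationary}

The AR(p) characteristic polynomial is P(z) = 1 + 0.662z + 0.815z^2.
Stationarity requires all roots to lie outside the unit circle, i.e. |z| > 1 for every root.
Set 1 + (0.662) z + (0.815) z^2 = 0, i.e. a z^2 + b z + c = 0 with a = 0.815, b = 0.662, c = 1.
Discriminant D = b^2 - 4ac = (0.662)^2 - 4*(0.815)*1 = 0.438244 - (3.26) = -2.821756.
D < 0, so the roots are the complex-conjugate pair z = (-b +/- i sqrt(-D)) / (2a) = -0.4061 +/- 1.0306i.
For a conjugate pair |z|^2 = z * conj(z) = (product of roots) = c/a = 1/(0.815) = 1.226994, so |z| = sqrt(1.226994) = 1.1077 for both roots.
Moduli of all roots: 1.1077, 1.1077.
All moduli strictly greater than 1? Yes.
Verdict: Stationary.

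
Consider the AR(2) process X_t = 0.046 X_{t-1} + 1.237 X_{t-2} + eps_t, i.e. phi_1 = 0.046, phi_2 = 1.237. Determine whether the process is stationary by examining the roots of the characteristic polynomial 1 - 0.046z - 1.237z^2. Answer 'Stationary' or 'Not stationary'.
\text{Not stationary}

The AR(p) characteristic polynomial is P(z) = 1 - 0.046z - 1.237z^2.
Stationarity requires all roots to lie outside the unit circle, i.e. |z| > 1 for every root.
Set 1 + (-0.046) z + (-1.237) z^2 = 0, i.e. a z^2 + b z + c = 0 with a = -1.237, b = -0.046, c = 1.
Discriminant D = b^2 - 4ac = (-0.046)^2 - 4*(-1.237)*1 = 0.002116 - (-4.948) = 4.950116.
D >= 0, so the roots are real: z = (-b +/- sqrt(D)) / (2a) = (0.046 +/- 2.224886) / (-2.474).
  z_1 = (0.046 + 2.224886) / (-2.474) = -0.9179,   |z_1| = 0.9179.
  z_2 = (0.046 - 2.224886) / (-2.474) = 0.8807,   |z_2| = 0.8807.
Moduli of all roots: 0.9179, 0.8807.
All moduli strictly greater than 1? No.
Verdict: Not stationary.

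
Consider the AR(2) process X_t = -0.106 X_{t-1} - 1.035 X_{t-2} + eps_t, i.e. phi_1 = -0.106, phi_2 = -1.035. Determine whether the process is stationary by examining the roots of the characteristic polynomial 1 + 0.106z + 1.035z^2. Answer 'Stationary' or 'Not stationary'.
\text{Not stationary}

The AR(p) characteristic polynomial is P(z) = 1 + 0.106z + 1.035z^2.
Stationarity requires all roots to lie outside the unit circle, i.e. |z| > 1 for every root.
Set 1 + (0.106) z + (1.035) z^2 = 0, i.e. a z^2 + b z + c = 0 with a = 1.035, b = 0.106, c = 1.
Discriminant D = b^2 - 4ac = (0.106)^2 - 4*(1.035)*1 = 0.011236 - (4.14) = -4.128764.
D < 0, so the roots are the complex-conjugate pair z = (-b +/- i sqrt(-D)) / (2a) = -0.0512 +/- 0.9816i.
For a conjugate pair |z|^2 = z * conj(z) = (product of roots) = c/a = 1/(1.035) = 0.966184, so |z| = sqrt(0.966184) = 0.9829 for both roots.
Moduli of all roots: 0.9829, 0.9829.
All moduli strictly greater than 1? No.
Verdict: Not stationary.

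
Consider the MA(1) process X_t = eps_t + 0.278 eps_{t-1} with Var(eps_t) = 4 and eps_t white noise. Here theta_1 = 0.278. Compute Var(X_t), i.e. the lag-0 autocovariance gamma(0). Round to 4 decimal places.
\gamma(0) = 4.3091

For an MA(q) process X_t = eps_t + sum_i theta_i eps_{t-i} with
Var(eps_t) = sigma^2, the variance is
  gamma(0) = sigma^2 * (1 + sum_i theta_i^2).
  sum_i theta_i^2 = (0.278)^2 = 0.077284.
  gamma(0) = 4 * (1 + 0.077284) = 4 * 1.077284 = 4.309136, which rounds to 4.3091.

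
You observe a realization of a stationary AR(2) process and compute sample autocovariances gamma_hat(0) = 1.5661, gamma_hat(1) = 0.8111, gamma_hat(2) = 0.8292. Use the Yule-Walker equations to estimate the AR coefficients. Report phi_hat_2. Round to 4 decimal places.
\hat\phi_{2} = 0.3570

The Yule-Walker equations for an AR(p) process read, in matrix form,
  Gamma_p phi = r_p,   with   (Gamma_p)_{ij} = gamma(|i - j|),
                       (r_p)_i = gamma(i),   i,j = 1..p.
Substitute the sample gammas (Toeplitz matrix and right-hand side of size 2):
  Gamma_p = [[1.5661, 0.8111], [0.8111, 1.5661]]
  r_p     = [0.8111, 0.8292]
Written out:
  1.5661 phi_1 + 0.8111 phi_2 = 0.8111
  0.8111 phi_1 + 1.5661 phi_2 = 0.8292
Solve by Cramer's rule:
  det = gamma(0)^2 - gamma(1)^2 = (1.5661)^2 - (0.8111)^2 = 2.45266921 - 0.65788321 = 1.794786
  phi_hat_1 = [gamma(1) gamma(0) - gamma(1) gamma(2)] / det = [(0.8111)(1.5661) - (0.8111)(0.8292)] / 1.794786 = 0.59769959 / 1.794786 = 0.333
  phi_hat_2 = [gamma(0) gamma(2) - gamma(1)^2] / det = [(1.5661)(0.8292) - (0.8111)^2] / 1.794786 = 0.64072691 / 1.794786 = 0.357
So phi_hat = [0.3330, 0.3570].
Therefore phi_hat_2 = 0.3570.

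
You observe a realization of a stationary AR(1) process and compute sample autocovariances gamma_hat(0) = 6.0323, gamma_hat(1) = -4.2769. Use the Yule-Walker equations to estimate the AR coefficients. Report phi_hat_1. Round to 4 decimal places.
\hat\phi_{1} = -0.7090

The Yule-Walker equations for an AR(p) process read, in matrix form,
  Gamma_p phi = r_p,   with   (Gamma_p)_{ij} = gamma(|i - j|),
                       (r_p)_i = gamma(i),   i,j = 1..p.
Substitute the sample gammas (Toeplitz matrix and right-hand side of size 1):
  Gamma_p = [[6.0323]]
  r_p     = [-4.2769]
With p = 1 this is the single equation gamma(0) phi_1 = gamma(1):
  phi_hat_1 = gamma(1) / gamma(0) = -4.2769 / 6.0323 = -0.7090.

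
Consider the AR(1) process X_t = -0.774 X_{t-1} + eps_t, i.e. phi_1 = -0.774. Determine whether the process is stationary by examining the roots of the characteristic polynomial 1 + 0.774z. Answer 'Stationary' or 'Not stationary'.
\text{Stationary}

The AR(p) characteristic polynomial is P(z) = 1 + 0.774z.
Stationarity requires all roots to lie outside the unit circle, i.e. |z| > 1 for every root.
This is linear in z: 1 + (0.774) z = 0  =>  z = -1/(0.774) = -1.29199,  |z| = 1.29199.
Moduli of all roots: 1.2920.
All moduli strictly greater than 1? Yes.
Verdict: Stationary.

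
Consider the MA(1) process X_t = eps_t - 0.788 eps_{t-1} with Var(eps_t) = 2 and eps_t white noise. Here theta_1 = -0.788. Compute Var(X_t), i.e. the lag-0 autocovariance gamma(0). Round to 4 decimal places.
\gamma(0) = 3.2419

For an MA(q) process X_t = eps_t + sum_i theta_i eps_{t-i} with
Var(eps_t) = sigma^2, the variance is
  gamma(0) = sigma^2 * (1 + sum_i theta_i^2).
  sum_i theta_i^2 = (-0.788)^2 = 0.620944.
  gamma(0) = 2 * (1 + 0.620944) = 2 * 1.620944 = 3.241888, which rounds to 3.2419.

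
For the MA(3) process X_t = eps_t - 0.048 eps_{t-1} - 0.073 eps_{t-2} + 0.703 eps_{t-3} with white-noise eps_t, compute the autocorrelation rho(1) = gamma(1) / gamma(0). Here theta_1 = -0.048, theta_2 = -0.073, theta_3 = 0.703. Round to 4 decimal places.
\rho(1) = -0.0638

For an MA(q) process with theta_0 = 1, the autocovariance is
  gamma(k) = sigma^2 * sum_{i=0..q-k} theta_i * theta_{i+k},
and rho(k) = gamma(k) / gamma(0). Sigma^2 cancels.
  numerator   = (1)*(-0.048) + (-0.048)*(-0.073) + (-0.073)*(0.703) = -0.095815.
  denominator = (1)^2 + (-0.048)^2 + (-0.073)^2 + (0.703)^2 = 1.501842.
  rho(1) = -0.095815 / 1.501842 = -0.0638.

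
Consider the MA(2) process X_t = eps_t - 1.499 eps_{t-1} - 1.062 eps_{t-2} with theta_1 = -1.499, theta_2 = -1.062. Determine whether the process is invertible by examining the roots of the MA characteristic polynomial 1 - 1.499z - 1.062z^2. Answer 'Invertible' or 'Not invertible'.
\text{Not invertible}

The MA(q) characteristic polynomial is P(z) = 1 - 1.499z - 1.062z^2.
Invertibility requires all roots to lie outside the unit circle, i.e. |z| > 1 for every root.
Set 1 + (-1.499) z + (-1.062) z^2 = 0, i.e. a z^2 + b z + c = 0 with a = -1.062, b = -1.499, c = 1.
Discriminant D = b^2 - 4ac = (-1.499)^2 - 4*(-1.062)*1 = 2.247001 - (-4.248) = 6.495001.
D >= 0, so the roots are real: z = (-b +/- sqrt(D)) / (2a) = (1.499 +/- 2.548529) / (-2.124).
  z_1 = (1.499 + 2.548529) / (-2.124) = -1.9056,   |z_1| = 1.9056.
  z_2 = (1.499 - 2.548529) / (-2.124) = 0.4941,   |z_2| = 0.4941.
Moduli of all roots: 1.9056, 0.4941.
All moduli strictly greater than 1? No.
Verdict: Not invertible.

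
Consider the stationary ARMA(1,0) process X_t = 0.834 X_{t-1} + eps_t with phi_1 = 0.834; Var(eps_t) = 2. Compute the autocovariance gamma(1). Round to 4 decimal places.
\gamma(1) = 5.4788

Multiply the model equation by X_{t-k} and take expectations. With theta_0 = psi_0 = 1 and psi_j the MA(infinity) weights, this gives
  gamma(k) - sum_i phi_i gamma(k-i) = c_k,
  c_k = sigma^2 * sum_{j=k..q} theta_j psi_{j-k}   (c_k = 0 for k > q),
using gamma(-m) = gamma(m).
Pure AR (q = 0): c_0 = sigma^2 = 2, c_k = 0 for k >= 1.
Equations for k = 0 and k = 1 (AR order 1):
  gamma(0) = phi_1 gamma(1) + c_0
  gamma(1) = phi_1 gamma(0) + c_1
Substituting the second into the first: gamma(0) (1 - phi_1^2) = c_0 + phi_1 c_1, so
  gamma(0) = c_0 / (1 - phi_1^2) = 2 / (1 - (0.834)^2) = 2 / 0.304444 = 6.569353.
  gamma(1) = phi_1 gamma(0) = (0.834)(6.569353) = 5.47884.
Therefore gamma(1) = 5.4788 (to 4 decimal places).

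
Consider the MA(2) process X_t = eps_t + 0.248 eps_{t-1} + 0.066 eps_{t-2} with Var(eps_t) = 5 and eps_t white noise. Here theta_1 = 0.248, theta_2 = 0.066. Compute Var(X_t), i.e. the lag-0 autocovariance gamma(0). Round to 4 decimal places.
\gamma(0) = 5.3293

For an MA(q) process X_t = eps_t + sum_i theta_i eps_{t-i} with
Var(eps_t) = sigma^2, the variance is
  gamma(0) = sigma^2 * (1 + sum_i theta_i^2).
  sum_i theta_i^2 = (0.248)^2 + (0.066)^2 = 0.061504 + 0.004356 = 0.06586.
  gamma(0) = 5 * (1 + 0.06586) = 5 * 1.06586 = 5.3293.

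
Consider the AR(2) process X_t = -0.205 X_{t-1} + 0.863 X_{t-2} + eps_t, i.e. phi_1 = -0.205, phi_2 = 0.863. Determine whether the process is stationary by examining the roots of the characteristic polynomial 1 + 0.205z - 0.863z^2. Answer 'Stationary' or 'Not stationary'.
\text{Not stationary}

The AR(p) characteristic polynomial is P(z) = 1 + 0.205z - 0.863z^2.
Stationarity requires all roots to lie outside the unit circle, i.e. |z| > 1 for every root.
Set 1 + (0.205) z + (-0.863) z^2 = 0, i.e. a z^2 + b z + c = 0 with a = -0.863, b = 0.205, c = 1.
Discriminant D = b^2 - 4ac = (0.205)^2 - 4*(-0.863)*1 = 0.042025 - (-3.452) = 3.494025.
D >= 0, so the roots are real: z = (-b +/- sqrt(D)) / (2a) = (-0.205 +/- 1.869231) / (-1.726).
  z_1 = (-0.205 + 1.869231) / (-1.726) = -0.9642,   |z_1| = 0.9642.
  z_2 = (-0.205 - 1.869231) / (-1.726) = 1.2018,   |z_2| = 1.2018.
Moduli of all roots: 0.9642, 1.2018.
All moduli strictly greater than 1? No.
Verdict: Not stationary.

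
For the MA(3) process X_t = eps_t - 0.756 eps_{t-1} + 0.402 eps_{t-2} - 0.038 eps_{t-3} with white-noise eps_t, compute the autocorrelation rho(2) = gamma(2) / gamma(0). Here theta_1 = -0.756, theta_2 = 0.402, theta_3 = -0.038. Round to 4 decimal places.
\rho(2) = 0.2483

For an MA(q) process with theta_0 = 1, the autocovariance is
  gamma(k) = sigma^2 * sum_{i=0..q-k} theta_i * theta_{i+k},
and rho(k) = gamma(k) / gamma(0). Sigma^2 cancels.
  numerator   = (1)*(0.402) + (-0.756)*(-0.038) = 0.430728.
  denominator = (1)^2 + (-0.756)^2 + (0.402)^2 + (-0.038)^2 = 1.734584.
  rho(2) = 0.430728 / 1.734584 = 0.2483.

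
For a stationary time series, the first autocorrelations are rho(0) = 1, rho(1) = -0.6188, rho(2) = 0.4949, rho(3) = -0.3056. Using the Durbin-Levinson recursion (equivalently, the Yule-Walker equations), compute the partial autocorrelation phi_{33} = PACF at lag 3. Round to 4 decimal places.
\phi_{33} = 0.0961

The PACF at lag k is phi_{kk}, the last component of the solution
to the Yule-Walker system G_k phi = r_k where
  (G_k)_{ij} = rho(|i - j|), (r_k)_i = rho(i), i,j = 1..k.
Equivalently, Durbin-Levinson gives phi_{kk} iteratively:
  phi_{11} = rho(1)
  phi_{kk} = [rho(k) - sum_{j=1..k-1} phi_{k-1,j} rho(k-j)]
            / [1 - sum_{j=1..k-1} phi_{k-1,j} rho(j)],
  phi_{k,j} = phi_{k-1,j} - phi_{kk} phi_{k-1,k-j},  j = 1..k-1.
Step k = 1:
  phi_11 = rho(1) = -0.6188.
Step k = 2:
  phi_22 = [rho(2) - phi_11 rho(1)] / [1 - phi_11 rho(1)] = [0.4949 - (-0.6188)(-0.6188)] / [1 - (-0.6188)(-0.6188)]
         = 0.11198656 / 0.61708656 = 0.181476.
  Update: phi_21 = phi_11 - phi_22 phi_11 = -0.6188 - (0.181476)(-0.6188) = -0.506502.
Step k = 3:
  phi_33 = [rho(3) - phi_21 rho(2) - phi_22 rho(1)] / [1 - phi_21 rho(1) - phi_22 rho(2)]
    numerator   = -0.3056 - (-0.506502)(0.4949) - (0.181476)(-0.6188) = 0.05736559
    denominator = 1 - (-0.506502)(-0.6188) - (0.181476)(0.4949) = 0.59676366
  phi_33 = 0.05736559 / 0.59676366 = 0.0961.
Therefore phi_{33} = 0.0961.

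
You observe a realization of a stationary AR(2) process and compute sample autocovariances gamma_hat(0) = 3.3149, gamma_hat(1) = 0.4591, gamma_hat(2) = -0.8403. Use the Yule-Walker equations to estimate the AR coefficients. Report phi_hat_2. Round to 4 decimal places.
\hat\phi_{2} = -0.2780

The Yule-Walker equations for an AR(p) process read, in matrix form,
  Gamma_p phi = r_p,   with   (Gamma_p)_{ij} = gamma(|i - j|),
                       (r_p)_i = gamma(i),   i,j = 1..p.
Substitute the sample gammas (Toeplitz matrix and right-hand side of size 2):
  Gamma_p = [[3.3149, 0.4591], [0.4591, 3.3149]]
  r_p     = [0.4591, -0.8403]
Written out:
  3.3149 phi_1 + 0.4591 phi_2 = 0.4591
  0.4591 phi_1 + 3.3149 phi_2 = -0.8403
Solve by Cramer's rule:
  det = gamma(0)^2 - gamma(1)^2 = (3.3149)^2 - (0.4591)^2 = 10.98856201 - 0.21077281 = 10.7777892
  phi_hat_1 = [gamma(1) gamma(0) - gamma(1) gamma(2)] / det = [(0.4591)(3.3149) - (0.4591)(-0.8403)] / 10.7777892 = 1.90765232 / 10.7777892 = 0.177
  phi_hat_2 = [gamma(0) gamma(2) - gamma(1)^2] / det = [(3.3149)(-0.8403) - (0.4591)^2] / 10.7777892 = -2.99628328 / 10.7777892 = -0.278
So phi_hat = [0.1770, -0.2780].
Therefore phi_hat_2 = -0.2780.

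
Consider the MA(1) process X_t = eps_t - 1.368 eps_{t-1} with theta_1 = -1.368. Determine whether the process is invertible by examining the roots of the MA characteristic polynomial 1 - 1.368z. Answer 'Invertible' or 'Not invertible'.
\text{Not invertible}

The MA(q) characteristic polynomial is P(z) = 1 - 1.368z.
Invertibility requires all roots to lie outside the unit circle, i.e. |z| > 1 for every root.
This is linear in z: 1 + (-1.368) z = 0  =>  z = -1/(-1.368) = 0.730994,  |z| = 0.730994.
Moduli of all roots: 0.7310.
All moduli strictly greater than 1? No.
Verdict: Not invertible.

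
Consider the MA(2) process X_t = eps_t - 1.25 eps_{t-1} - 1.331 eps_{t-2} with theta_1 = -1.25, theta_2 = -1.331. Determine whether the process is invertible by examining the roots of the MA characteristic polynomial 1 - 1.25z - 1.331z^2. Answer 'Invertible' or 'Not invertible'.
\text{Not invertible}

The MA(q) characteristic polynomial is P(z) = 1 - 1.25z - 1.331z^2.
Invertibility requires all roots to lie outside the unit circle, i.e. |z| > 1 for every root.
Set 1 + (-1.25) z + (-1.331) z^2 = 0, i.e. a z^2 + b z + c = 0 with a = -1.331, b = -1.25, c = 1.
Discriminant D = b^2 - 4ac = (-1.25)^2 - 4*(-1.331)*1 = 1.5625 - (-5.324) = 6.8865.
D >= 0, so the roots are real: z = (-b +/- sqrt(D)) / (2a) = (1.25 +/- 2.624214) / (-2.662).
  z_1 = (1.25 + 2.624214) / (-2.662) = -1.4554,   |z_1| = 1.4554.
  z_2 = (1.25 - 2.624214) / (-2.662) = 0.5162,   |z_2| = 0.5162.
Moduli of all roots: 1.4554, 0.5162.
All moduli strictly greater than 1? No.
Verdict: Not invertible.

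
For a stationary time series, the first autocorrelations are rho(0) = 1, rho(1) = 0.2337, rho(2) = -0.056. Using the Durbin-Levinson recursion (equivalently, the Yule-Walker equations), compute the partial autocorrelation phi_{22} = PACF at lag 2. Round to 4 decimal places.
\phi_{22} = -0.1170

The PACF at lag k is phi_{kk}, the last component of the solution
to the Yule-Walker system G_k phi = r_k where
  (G_k)_{ij} = rho(|i - j|), (r_k)_i = rho(i), i,j = 1..k.
Equivalently, Durbin-Levinson gives phi_{kk} iteratively:
  phi_{11} = rho(1)
  phi_{kk} = [rho(k) - sum_{j=1..k-1} phi_{k-1,j} rho(k-j)]
            / [1 - sum_{j=1..k-1} phi_{k-1,j} rho(j)],
  phi_{k,j} = phi_{k-1,j} - phi_{kk} phi_{k-1,k-j},  j = 1..k-1.
Step k = 1:
  phi_11 = rho(1) = 0.2337.
Step k = 2:
  phi_22 = [rho(2) - phi_11 rho(1)] / [1 - phi_11 rho(1)] = [-0.056 - (0.2337)(0.2337)] / [1 - (0.2337)(0.2337)]
         = -0.11061569 / 0.94538431 = -0.117.
Therefore phi_{22} = -0.1170.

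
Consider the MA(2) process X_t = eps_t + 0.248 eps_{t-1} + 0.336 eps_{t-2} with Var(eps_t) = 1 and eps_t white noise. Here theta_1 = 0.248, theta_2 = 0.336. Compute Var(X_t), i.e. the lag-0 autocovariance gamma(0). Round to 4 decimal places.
\gamma(0) = 1.1744

For an MA(q) process X_t = eps_t + sum_i theta_i eps_{t-i} with
Var(eps_t) = sigma^2, the variance is
  gamma(0) = sigma^2 * (1 + sum_i theta_i^2).
  sum_i theta_i^2 = (0.248)^2 + (0.336)^2 = 0.061504 + 0.112896 = 0.1744.
  gamma(0) = 1 * (1 + 0.1744) = 1 * 1.1744 = 1.1744.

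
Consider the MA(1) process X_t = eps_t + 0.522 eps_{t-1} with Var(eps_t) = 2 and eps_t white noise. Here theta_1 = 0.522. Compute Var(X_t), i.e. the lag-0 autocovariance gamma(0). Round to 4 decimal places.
\gamma(0) = 2.5450

For an MA(q) process X_t = eps_t + sum_i theta_i eps_{t-i} with
Var(eps_t) = sigma^2, the variance is
  gamma(0) = sigma^2 * (1 + sum_i theta_i^2).
  sum_i theta_i^2 = (0.522)^2 = 0.272484.
  gamma(0) = 2 * (1 + 0.272484) = 2 * 1.272484 = 2.544968, which rounds to 2.5450.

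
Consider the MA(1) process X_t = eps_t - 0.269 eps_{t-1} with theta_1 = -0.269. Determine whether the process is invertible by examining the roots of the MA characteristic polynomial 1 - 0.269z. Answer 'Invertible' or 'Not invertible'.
\text{Invertible}

The MA(q) characteristic polynomial is P(z) = 1 - 0.269z.
Invertibility requires all roots to lie outside the unit circle, i.e. |z| > 1 for every root.
This is linear in z: 1 + (-0.269) z = 0  =>  z = -1/(-0.269) = 3.717472,  |z| = 3.717472.
Moduli of all roots: 3.7175.
All moduli strictly greater than 1? Yes.
Verdict: Invertible.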